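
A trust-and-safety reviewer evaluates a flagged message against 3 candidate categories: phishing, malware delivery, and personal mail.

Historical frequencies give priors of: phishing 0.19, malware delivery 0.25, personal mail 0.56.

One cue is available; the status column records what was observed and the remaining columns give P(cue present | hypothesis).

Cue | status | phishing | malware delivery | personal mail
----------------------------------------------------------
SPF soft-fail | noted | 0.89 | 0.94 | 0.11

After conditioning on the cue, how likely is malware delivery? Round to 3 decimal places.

0.505

By Bayes' rule, the unnormalized weight for each hypothesis is prior × likelihood:
  phishing: 0.19 × 0.89 = 0.1691
  malware delivery: 0.25 × 0.94 = 0.235
  personal mail: 0.56 × 0.11 = 0.0616
Marginal likelihood of the evidence = 0.4657.
P(malware delivery | evidence) = 0.235 / 0.4657 ≈ 0.505.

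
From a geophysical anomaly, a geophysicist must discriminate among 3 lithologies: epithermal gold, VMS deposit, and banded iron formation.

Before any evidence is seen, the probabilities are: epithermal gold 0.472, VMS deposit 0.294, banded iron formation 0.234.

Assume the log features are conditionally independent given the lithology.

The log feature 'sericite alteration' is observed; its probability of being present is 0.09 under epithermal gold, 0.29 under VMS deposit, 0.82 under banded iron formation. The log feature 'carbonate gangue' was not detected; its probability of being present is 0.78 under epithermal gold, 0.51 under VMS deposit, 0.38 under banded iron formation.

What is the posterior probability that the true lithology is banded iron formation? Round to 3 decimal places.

By Bayes' rule with conditional independence, the unnormalized weight for each hypothesis is prior × ∏ likelihoods (using 1 − P(present | H) for each absent log feature):
  epithermal gold: 0.472 × 0.09 × (1 − 0.78) = 0.0093456
  VMS deposit: 0.294 × 0.29 × (1 − 0.51) = 0.041777
  banded iron formation: 0.234 × 0.82 × (1 − 0.38) = 0.11897
Normalizing constant Z = 0.0093456 + 0.041777 + 0.11897 = 0.17009.
P(banded iron formation | evidence) = 0.11897 / 0.17009 ≈ 0.699.

0.699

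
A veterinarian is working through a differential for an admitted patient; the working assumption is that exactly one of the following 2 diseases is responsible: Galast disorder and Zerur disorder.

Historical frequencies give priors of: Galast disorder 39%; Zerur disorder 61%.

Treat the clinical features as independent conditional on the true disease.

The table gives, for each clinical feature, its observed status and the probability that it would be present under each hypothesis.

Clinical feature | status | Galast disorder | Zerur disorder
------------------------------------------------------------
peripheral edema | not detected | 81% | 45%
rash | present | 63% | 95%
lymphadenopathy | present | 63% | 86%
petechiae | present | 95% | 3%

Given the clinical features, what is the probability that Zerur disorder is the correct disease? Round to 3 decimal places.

0.227

By Bayes' rule with conditional independence, the unnormalized weight for each hypothesis is prior × ∏ likelihoods (using 1 − P(present | H) for each absent clinical feature):
  Galast disorder: 0.39 × (1 − 0.81) × 0.63 × 0.63 × 0.95 = 0.02794
  Zerur disorder: 0.61 × (1 − 0.45) × 0.95 × 0.86 × 0.03 = 0.0082231
Normalizing constant Z = 0.02794 + 0.0082231 = 0.036163.
P(Zerur disorder | evidence) = 0.0082231 / 0.036163 ≈ 0.227.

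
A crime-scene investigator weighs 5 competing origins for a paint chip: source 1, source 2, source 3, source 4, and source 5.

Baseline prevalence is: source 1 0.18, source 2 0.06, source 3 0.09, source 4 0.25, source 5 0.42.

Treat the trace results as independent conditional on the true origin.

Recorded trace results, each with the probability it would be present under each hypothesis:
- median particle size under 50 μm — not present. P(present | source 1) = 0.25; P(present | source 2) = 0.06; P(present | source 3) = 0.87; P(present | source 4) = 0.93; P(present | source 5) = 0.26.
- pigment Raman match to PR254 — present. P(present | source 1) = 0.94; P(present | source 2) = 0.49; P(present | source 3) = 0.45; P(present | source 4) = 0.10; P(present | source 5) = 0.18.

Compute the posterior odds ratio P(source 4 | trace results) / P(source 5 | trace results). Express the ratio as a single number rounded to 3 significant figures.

Unnormalized posterior weight (prior times the trace result likelihoods) for each of the two hypotheses (using 1 − P(present | H) for each absent trace result):
  source 4: 0.25 × (1 − 0.93) × 0.10 = 0.00175
  source 5: 0.42 × (1 − 0.26) × 0.18 = 0.055944
Posterior odds = 0.00175 / 0.055944 ≈ 0.0313.

0.0313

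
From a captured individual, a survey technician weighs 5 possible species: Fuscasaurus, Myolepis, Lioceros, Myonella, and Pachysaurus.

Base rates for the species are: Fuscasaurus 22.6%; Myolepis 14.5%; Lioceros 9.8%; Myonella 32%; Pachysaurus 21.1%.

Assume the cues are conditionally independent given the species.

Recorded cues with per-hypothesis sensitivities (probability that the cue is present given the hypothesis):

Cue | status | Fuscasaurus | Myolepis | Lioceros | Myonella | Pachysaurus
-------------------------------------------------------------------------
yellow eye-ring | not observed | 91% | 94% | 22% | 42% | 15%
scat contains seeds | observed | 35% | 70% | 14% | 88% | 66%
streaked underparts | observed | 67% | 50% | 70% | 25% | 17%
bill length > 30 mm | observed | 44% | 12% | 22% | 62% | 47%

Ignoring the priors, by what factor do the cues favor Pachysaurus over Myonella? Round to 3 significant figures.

The Bayes factor is the ratio of the joint likelihoods of the cue pattern under the two hypotheses (using 1 − P(present | H) for each absent cue).
  Pachysaurus: (1 − 0.15) × 0.66 × 0.17 × 0.47 = 0.044824
  Myonella: (1 − 0.42) × 0.88 × 0.25 × 0.62 = 0.079112
Bayes factor = 0.044824 / 0.079112 ≈ 0.567

0.567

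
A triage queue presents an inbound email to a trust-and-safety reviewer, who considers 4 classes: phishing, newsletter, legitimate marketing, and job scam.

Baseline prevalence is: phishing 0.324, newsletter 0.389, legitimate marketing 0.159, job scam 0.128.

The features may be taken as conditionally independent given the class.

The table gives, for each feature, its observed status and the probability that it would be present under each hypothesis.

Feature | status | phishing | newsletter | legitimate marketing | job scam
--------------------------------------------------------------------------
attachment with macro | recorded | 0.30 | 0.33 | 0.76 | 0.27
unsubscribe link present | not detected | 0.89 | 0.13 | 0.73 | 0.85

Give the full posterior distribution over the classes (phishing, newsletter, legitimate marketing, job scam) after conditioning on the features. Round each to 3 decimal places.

Multiply each prior by the joint likelihood of the feature pattern (using 1 − P(present | H) for each absent feature):
  phishing: 0.324 × 0.30 × (1 − 0.89) = 0.010692
  newsletter: 0.389 × 0.33 × (1 − 0.13) = 0.11168
  legitimate marketing: 0.159 × 0.76 × (1 − 0.73) = 0.032627
  job scam: 0.128 × 0.27 × (1 − 0.85) = 0.005184
Marginal likelihood of the evidence = 0.16018.
P(phishing | evidence) = 0.010692 / 0.16018 ≈ 0.067
P(newsletter | evidence) = 0.11168 / 0.16018 ≈ 0.697
P(legitimate marketing | evidence) = 0.032627 / 0.16018 ≈ 0.204
P(job scam | evidence) = 0.005184 / 0.16018 ≈ 0.032

0.067, 0.697, 0.204, 0.032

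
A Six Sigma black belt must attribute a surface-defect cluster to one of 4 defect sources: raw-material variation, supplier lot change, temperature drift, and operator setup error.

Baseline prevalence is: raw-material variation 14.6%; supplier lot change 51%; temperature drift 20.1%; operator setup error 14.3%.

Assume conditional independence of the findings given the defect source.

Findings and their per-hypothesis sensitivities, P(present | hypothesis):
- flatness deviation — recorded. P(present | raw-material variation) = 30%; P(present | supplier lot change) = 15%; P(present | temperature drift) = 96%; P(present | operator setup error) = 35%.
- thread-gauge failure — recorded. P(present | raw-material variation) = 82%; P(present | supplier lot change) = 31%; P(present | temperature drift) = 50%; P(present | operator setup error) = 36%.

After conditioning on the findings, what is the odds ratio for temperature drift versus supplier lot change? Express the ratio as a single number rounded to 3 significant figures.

4.07

The normalizing constant cancels in an odds ratio, so compute prior × likelihood for the two hypotheses only:
  temperature drift: 0.201 × 0.96 × 0.50 = 0.09648
  supplier lot change: 0.510 × 0.15 × 0.31 = 0.023715
Posterior odds = 0.09648 / 0.023715 ≈ 4.07.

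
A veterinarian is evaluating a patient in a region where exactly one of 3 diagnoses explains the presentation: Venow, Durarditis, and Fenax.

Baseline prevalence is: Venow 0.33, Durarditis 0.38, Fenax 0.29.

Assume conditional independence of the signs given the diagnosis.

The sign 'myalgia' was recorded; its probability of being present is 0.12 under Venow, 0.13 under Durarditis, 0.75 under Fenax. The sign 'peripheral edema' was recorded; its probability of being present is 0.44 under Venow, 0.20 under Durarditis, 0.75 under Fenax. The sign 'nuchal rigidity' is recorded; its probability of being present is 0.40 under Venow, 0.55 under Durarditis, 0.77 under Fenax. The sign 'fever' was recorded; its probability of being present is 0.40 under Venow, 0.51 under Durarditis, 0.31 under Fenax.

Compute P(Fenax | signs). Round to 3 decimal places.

0.875

For each hypothesis, the unnormalized posterior weight is prior × product of the sign likelihoods:
  Venow: 0.33 × 0.12 × 0.44 × 0.40 × 0.40 = 0.0027878
  Durarditis: 0.38 × 0.13 × 0.20 × 0.55 × 0.51 = 0.0027713
  Fenax: 0.29 × 0.75 × 0.75 × 0.77 × 0.31 = 0.038938
The unnormalized weights sum to 0.044497.
P(Fenax | evidence) = 0.038938 / 0.044497 ≈ 0.875.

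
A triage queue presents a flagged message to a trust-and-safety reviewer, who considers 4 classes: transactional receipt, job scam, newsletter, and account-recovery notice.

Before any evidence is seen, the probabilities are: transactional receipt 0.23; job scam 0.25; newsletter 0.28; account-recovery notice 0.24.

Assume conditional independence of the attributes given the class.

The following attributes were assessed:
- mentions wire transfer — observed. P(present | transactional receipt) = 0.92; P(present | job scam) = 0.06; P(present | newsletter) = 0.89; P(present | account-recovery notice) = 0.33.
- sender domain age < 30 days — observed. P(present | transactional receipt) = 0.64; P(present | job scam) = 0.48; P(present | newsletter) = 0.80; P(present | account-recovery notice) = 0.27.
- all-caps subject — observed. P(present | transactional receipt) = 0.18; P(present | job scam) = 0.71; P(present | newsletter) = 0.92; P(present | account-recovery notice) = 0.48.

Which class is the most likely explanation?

Multiply each prior by the joint likelihood of the attribute pattern:
  transactional receipt: 0.23 × 0.92 × 0.64 × 0.18 = 0.024376
  job scam: 0.25 × 0.06 × 0.48 × 0.71 = 0.005112
  newsletter: 0.28 × 0.89 × 0.80 × 0.92 = 0.18341
  account-recovery notice: 0.24 × 0.33 × 0.27 × 0.48 = 0.010264
Normalizing constant Z = 0.024376 + 0.005112 + 0.18341 + 0.010264 = 0.22316.
P(transactional receipt | evidence) ≈ 0.024376 / 0.22316 ≈ 0.109
P(job scam | evidence) ≈ 0.005112 / 0.22316 ≈ 0.023
P(newsletter | evidence) ≈ 0.18341 / 0.22316 ≈ 0.822
P(account-recovery notice | evidence) ≈ 0.010264 / 0.22316 ≈ 0.046
The largest is 0.822, so newsletter is most probable.

newsletter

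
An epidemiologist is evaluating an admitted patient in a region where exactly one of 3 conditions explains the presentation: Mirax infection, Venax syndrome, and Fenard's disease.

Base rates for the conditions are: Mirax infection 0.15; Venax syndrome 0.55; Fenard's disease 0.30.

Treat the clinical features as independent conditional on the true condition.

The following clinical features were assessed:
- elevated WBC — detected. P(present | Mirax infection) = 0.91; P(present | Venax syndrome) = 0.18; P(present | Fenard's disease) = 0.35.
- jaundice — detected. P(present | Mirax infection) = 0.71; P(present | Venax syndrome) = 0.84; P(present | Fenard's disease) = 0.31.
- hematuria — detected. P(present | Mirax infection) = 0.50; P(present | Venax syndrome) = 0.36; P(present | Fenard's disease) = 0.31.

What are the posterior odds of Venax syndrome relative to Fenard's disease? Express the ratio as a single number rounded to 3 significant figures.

2.97

The normalizing constant cancels in an odds ratio, so compute prior × likelihood for the two hypotheses only:
  Venax syndrome: 0.55 × 0.18 × 0.84 × 0.36 = 0.029938
  Fenard's disease: 0.30 × 0.35 × 0.31 × 0.31 = 0.01009
Odds(Venax syndrome : Fenard's disease) = 0.029938 / 0.01009 ≈ 2.97.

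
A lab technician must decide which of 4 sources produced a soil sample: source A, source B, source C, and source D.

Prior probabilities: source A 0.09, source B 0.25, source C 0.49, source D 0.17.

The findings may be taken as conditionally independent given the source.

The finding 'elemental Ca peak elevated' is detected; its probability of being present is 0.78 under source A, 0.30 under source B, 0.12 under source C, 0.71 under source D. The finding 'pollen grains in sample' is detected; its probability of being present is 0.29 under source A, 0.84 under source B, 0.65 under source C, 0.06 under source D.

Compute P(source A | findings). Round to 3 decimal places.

0.158

By Bayes' rule with conditional independence, the unnormalized weight for each hypothesis is prior × ∏ likelihoods:
  source A: 0.09 × 0.78 × 0.29 = 0.020358
  source B: 0.25 × 0.30 × 0.84 = 0.063
  source C: 0.49 × 0.12 × 0.65 = 0.03822
  source D: 0.17 × 0.71 × 0.06 = 0.007242
The unnormalized weights sum to 0.12882.
P(source A | evidence) = 0.020358 / 0.12882 ≈ 0.158.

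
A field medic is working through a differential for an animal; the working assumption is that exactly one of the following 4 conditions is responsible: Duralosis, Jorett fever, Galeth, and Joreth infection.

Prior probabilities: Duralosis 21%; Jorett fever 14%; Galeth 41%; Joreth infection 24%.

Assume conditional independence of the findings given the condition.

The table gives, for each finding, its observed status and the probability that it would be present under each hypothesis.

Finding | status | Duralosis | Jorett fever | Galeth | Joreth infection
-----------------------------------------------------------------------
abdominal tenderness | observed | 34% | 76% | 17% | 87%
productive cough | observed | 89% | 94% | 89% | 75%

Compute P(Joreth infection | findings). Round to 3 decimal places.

By Bayes' rule with conditional independence, the unnormalized weight for each hypothesis is prior × ∏ likelihoods:
  Duralosis: 0.21 × 0.34 × 0.89 = 0.063546
  Jorett fever: 0.14 × 0.76 × 0.94 = 0.10002
  Galeth: 0.41 × 0.17 × 0.89 = 0.062033
  Joreth infection: 0.24 × 0.87 × 0.75 = 0.1566
Marginal likelihood of the evidence = 0.3822.
P(Joreth infection | evidence) = 0.1566 / 0.3822 ≈ 0.410.

0.410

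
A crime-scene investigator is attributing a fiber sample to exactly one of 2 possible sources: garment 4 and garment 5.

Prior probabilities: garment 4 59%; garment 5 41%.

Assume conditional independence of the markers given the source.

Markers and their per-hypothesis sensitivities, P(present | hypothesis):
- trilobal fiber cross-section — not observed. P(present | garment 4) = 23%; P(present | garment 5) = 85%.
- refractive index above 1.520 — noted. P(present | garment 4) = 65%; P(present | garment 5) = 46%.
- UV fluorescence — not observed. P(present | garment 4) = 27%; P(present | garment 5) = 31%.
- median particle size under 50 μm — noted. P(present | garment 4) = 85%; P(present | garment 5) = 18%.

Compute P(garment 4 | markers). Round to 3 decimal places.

0.981

By Bayes' rule with conditional independence, the unnormalized weight for each hypothesis is prior × ∏ likelihoods (using 1 − P(present | H) for each absent marker):
  garment 4: 0.59 × (1 − 0.23) × 0.65 × (1 − 0.27) × 0.85 = 0.18323
  garment 5: 0.41 × (1 − 0.85) × 0.46 × (1 − 0.31) × 0.18 = 0.0035136
Normalizing constant Z = 0.18323 + 0.0035136 = 0.18674.
P(garment 4 | evidence) = 0.18323 / 0.18674 ≈ 0.981.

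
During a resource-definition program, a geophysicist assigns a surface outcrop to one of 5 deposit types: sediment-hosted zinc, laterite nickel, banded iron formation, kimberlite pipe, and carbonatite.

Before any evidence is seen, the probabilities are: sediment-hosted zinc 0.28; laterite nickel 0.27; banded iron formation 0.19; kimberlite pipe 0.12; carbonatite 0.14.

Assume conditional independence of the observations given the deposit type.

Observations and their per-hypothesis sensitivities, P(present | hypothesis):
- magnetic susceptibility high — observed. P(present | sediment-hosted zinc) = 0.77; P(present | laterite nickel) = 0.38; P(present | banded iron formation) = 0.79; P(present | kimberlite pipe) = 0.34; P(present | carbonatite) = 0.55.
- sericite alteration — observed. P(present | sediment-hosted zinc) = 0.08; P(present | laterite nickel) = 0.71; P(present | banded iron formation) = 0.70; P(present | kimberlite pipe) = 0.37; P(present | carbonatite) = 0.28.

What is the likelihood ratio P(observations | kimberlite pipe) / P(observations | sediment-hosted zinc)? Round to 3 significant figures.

2.04

Joint likelihood of the evidence pattern under each hypothesis:
  kimberlite pipe: 0.34 × 0.37 = 0.1258
  sediment-hosted zinc: 0.77 × 0.08 = 0.0616
Bayes factor = 0.1258 / 0.0616 ≈ 2.04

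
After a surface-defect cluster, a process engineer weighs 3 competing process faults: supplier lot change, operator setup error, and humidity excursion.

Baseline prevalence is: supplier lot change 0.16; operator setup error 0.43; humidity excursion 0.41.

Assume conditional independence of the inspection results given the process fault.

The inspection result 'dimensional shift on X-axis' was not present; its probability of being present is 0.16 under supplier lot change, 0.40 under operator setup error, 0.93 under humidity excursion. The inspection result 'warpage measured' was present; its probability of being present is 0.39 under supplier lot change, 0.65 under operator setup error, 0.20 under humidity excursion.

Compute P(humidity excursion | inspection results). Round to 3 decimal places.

0.025

Multiply each prior by the joint likelihood of the inspection result pattern (using 1 − P(present | H) for each absent inspection result):
  supplier lot change: 0.16 × (1 − 0.16) × 0.39 = 0.052416
  operator setup error: 0.43 × (1 − 0.40) × 0.65 = 0.1677
  humidity excursion: 0.41 × (1 − 0.93) × 0.20 = 0.00574
The unnormalized weights sum to 0.22586.
P(humidity excursion | evidence) = 0.00574 / 0.22586 ≈ 0.025.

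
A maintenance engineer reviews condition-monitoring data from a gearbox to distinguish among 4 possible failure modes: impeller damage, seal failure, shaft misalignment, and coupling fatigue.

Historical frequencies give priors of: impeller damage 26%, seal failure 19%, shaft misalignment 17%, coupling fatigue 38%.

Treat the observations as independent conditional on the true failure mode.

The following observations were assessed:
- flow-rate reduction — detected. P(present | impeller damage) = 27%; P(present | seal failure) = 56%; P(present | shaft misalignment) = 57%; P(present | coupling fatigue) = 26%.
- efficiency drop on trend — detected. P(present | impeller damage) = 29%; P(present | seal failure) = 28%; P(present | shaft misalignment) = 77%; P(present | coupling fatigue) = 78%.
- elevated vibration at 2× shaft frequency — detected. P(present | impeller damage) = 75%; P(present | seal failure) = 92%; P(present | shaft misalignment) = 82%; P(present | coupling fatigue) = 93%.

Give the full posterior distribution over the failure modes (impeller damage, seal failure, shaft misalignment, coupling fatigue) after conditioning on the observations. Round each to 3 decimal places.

For each hypothesis, the unnormalized posterior weight is prior × product of the observation likelihoods:
  impeller damage: 0.26 × 0.27 × 0.29 × 0.75 = 0.015269
  seal failure: 0.19 × 0.56 × 0.28 × 0.92 = 0.027409
  shaft misalignment: 0.17 × 0.57 × 0.77 × 0.82 = 0.061183
  coupling fatigue: 0.38 × 0.26 × 0.78 × 0.93 = 0.07167
The unnormalized weights sum to 0.17553.
P(impeller damage | evidence) = 0.015269 / 0.17553 ≈ 0.087
P(seal failure | evidence) = 0.027409 / 0.17553 ≈ 0.156
P(shaft misalignment | evidence) = 0.061183 / 0.17553 ≈ 0.349
P(coupling fatigue | evidence) = 0.07167 / 0.17553 ≈ 0.408

0.087, 0.156, 0.349, 0.408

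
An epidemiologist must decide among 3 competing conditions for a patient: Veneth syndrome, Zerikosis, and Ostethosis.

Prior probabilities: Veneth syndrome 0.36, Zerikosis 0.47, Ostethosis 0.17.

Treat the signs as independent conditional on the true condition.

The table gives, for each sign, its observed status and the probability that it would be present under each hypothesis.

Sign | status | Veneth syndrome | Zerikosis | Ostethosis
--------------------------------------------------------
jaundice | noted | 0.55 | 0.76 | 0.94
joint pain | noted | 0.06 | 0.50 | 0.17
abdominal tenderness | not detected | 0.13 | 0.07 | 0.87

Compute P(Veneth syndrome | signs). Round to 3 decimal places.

For each hypothesis, the unnormalized posterior weight is prior × product of the sign likelihoods (using 1 − P(present | H) for each absent sign):
  Veneth syndrome: 0.36 × 0.55 × 0.06 × (1 − 0.13) = 0.010336
  Zerikosis: 0.47 × 0.76 × 0.50 × (1 − 0.07) = 0.1661
  Ostethosis: 0.17 × 0.94 × 0.17 × (1 − 0.87) = 0.0035316
The unnormalized weights sum to 0.17997.
P(Veneth syndrome | evidence) = 0.010336 / 0.17997 ≈ 0.057.

0.057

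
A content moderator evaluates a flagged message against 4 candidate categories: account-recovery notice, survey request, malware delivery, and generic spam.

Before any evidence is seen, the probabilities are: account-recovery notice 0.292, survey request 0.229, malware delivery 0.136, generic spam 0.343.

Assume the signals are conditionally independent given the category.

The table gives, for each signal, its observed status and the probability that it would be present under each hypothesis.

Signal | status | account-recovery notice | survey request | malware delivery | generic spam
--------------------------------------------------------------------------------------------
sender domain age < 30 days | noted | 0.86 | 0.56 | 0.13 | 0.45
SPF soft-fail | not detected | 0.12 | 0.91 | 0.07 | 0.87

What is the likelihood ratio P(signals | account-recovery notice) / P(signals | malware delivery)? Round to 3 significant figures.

6.26

Take the product of per-signal likelihoods under each hypothesis (using 1 − P(present | H) for each absent signal), then divide.
  account-recovery notice: 0.86 × (1 − 0.12) = 0.7568
  malware delivery: 0.13 × (1 − 0.07) = 0.1209
Bayes factor = 0.7568 / 0.1209 ≈ 6.26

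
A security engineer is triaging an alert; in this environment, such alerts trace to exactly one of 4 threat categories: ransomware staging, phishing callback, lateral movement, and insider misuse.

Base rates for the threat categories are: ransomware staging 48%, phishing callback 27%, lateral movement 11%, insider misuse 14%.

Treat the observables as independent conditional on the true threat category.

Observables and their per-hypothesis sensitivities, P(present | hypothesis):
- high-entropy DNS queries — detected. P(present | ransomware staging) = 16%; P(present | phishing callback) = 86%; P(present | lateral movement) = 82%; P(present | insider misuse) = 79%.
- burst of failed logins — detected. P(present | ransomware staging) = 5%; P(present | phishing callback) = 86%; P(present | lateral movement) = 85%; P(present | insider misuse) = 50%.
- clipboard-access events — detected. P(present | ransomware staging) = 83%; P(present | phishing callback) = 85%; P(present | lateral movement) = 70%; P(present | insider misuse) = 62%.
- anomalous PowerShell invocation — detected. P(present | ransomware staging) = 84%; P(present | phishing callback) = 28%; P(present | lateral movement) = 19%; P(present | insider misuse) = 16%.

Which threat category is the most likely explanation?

By Bayes' rule with conditional independence, the unnormalized weight for each hypothesis is prior × ∏ likelihoods:
  ransomware staging: 0.48 × 0.16 × 0.05 × 0.83 × 0.84 = 0.0026772
  phishing callback: 0.27 × 0.86 × 0.86 × 0.85 × 0.28 = 0.047527
  lateral movement: 0.11 × 0.82 × 0.85 × 0.70 × 0.19 = 0.010197
  insider misuse: 0.14 × 0.79 × 0.50 × 0.62 × 0.16 = 0.0054858
The unnormalized weights sum to 0.065887.
P(ransomware staging | evidence) ≈ 0.0026772 / 0.065887 ≈ 0.041
P(phishing callback | evidence) ≈ 0.047527 / 0.065887 ≈ 0.721
P(lateral movement | evidence) ≈ 0.010197 / 0.065887 ≈ 0.155
P(insider misuse | evidence) ≈ 0.0054858 / 0.065887 ≈ 0.083
The largest is 0.721, so phishing callback is most probable.

phishing callback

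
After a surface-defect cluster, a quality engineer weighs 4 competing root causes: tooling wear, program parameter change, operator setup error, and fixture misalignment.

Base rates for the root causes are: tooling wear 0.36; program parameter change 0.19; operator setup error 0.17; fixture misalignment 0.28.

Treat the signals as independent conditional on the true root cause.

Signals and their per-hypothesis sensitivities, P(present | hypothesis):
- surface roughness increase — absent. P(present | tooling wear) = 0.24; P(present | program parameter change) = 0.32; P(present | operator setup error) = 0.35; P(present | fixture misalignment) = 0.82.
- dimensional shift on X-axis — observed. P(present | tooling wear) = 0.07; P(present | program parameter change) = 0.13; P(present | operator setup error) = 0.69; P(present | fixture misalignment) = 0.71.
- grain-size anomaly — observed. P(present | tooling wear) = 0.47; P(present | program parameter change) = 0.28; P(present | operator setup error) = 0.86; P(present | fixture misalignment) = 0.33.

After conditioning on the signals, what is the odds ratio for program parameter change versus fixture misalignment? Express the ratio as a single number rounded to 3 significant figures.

0.398

Posterior odds equal prior odds times the likelihood ratio; only the two competing hypotheses matter (using 1 − P(present | H) for each absent signal).
  program parameter change: 0.19 × (1 − 0.32) × 0.13 × 0.28 = 0.0047029
  fixture misalignment: 0.28 × (1 − 0.82) × 0.71 × 0.33 = 0.011809
Posterior odds = 0.0047029 / 0.011809 ≈ 0.398.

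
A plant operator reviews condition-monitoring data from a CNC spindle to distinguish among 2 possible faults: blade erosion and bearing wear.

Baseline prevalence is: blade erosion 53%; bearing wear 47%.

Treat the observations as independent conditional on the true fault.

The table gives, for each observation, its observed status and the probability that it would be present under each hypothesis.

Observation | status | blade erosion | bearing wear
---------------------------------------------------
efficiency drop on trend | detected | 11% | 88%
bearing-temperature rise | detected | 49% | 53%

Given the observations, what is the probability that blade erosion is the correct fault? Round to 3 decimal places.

0.115

Multiply each prior by the joint likelihood of the evidence pattern:
  blade erosion: 0.53 × 0.11 × 0.49 = 0.028567
  bearing wear: 0.47 × 0.88 × 0.53 = 0.21921
The unnormalized weights sum to 0.24777.
P(blade erosion | evidence) = 0.028567 / 0.24777 ≈ 0.115.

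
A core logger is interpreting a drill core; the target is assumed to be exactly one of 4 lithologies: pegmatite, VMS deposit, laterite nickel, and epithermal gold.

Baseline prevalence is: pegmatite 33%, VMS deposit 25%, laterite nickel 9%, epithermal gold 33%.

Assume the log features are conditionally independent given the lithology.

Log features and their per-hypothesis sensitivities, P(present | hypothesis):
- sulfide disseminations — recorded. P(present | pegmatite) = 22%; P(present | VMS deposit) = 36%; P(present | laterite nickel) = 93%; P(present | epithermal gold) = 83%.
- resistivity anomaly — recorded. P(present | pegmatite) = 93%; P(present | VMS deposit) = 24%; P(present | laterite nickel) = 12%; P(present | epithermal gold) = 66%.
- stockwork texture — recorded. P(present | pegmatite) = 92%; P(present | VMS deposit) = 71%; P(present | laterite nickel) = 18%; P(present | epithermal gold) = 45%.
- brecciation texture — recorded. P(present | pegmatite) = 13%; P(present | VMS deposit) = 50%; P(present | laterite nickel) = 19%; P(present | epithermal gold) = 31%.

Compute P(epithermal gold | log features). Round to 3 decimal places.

For each hypothesis, the unnormalized posterior weight is prior × product of the log feature likelihoods:
  pegmatite: 0.33 × 0.22 × 0.93 × 0.92 × 0.13 = 0.0080752
  VMS deposit: 0.25 × 0.36 × 0.24 × 0.71 × 0.50 = 0.007668
  laterite nickel: 0.09 × 0.93 × 0.12 × 0.18 × 0.19 = 0.0003435
  epithermal gold: 0.33 × 0.83 × 0.66 × 0.45 × 0.31 = 0.025218
The unnormalized weights sum to 0.041305.
P(epithermal gold | evidence) = 0.025218 / 0.041305 ≈ 0.611.

0.611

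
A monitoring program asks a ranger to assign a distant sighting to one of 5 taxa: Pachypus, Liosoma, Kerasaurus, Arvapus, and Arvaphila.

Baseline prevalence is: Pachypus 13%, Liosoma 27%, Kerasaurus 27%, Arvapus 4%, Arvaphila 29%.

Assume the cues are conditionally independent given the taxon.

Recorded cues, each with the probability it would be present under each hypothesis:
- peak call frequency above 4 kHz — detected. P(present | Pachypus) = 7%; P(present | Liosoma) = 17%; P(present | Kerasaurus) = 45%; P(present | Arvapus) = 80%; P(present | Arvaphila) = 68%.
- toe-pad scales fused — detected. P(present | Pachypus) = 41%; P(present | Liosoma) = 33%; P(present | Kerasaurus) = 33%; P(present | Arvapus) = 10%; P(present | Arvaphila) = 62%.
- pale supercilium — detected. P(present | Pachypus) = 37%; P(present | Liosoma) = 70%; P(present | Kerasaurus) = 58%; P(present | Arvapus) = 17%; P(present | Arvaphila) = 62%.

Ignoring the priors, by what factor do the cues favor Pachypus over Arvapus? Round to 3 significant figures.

The Bayes factor is the ratio of the joint likelihoods of the cue pattern under the two hypotheses.
  Pachypus: 0.07 × 0.41 × 0.37 = 0.010619
  Arvapus: 0.80 × 0.10 × 0.17 = 0.0136
Bayes factor = 0.010619 / 0.0136 ≈ 0.781

0.781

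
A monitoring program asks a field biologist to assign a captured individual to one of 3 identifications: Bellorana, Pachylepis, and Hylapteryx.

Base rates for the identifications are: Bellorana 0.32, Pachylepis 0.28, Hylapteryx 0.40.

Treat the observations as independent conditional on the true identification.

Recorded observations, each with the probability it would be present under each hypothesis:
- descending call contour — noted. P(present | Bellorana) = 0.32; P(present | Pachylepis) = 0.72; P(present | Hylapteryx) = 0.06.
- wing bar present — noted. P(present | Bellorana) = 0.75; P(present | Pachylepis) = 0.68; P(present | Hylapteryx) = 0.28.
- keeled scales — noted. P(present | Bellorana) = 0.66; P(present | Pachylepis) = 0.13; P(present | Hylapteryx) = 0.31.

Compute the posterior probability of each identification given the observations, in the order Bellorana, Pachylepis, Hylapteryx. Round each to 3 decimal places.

0.718, 0.252, 0.030

By Bayes' rule with conditional independence, the unnormalized weight for each hypothesis is prior × ∏ likelihoods:
  Bellorana: 0.32 × 0.32 × 0.75 × 0.66 = 0.050688
  Pachylepis: 0.28 × 0.72 × 0.68 × 0.13 = 0.017821
  Hylapteryx: 0.40 × 0.06 × 0.28 × 0.31 = 0.0020832
The unnormalized weights sum to 0.070593.
P(Bellorana | evidence) = 0.050688 / 0.070593 ≈ 0.718
P(Pachylepis | evidence) = 0.017821 / 0.070593 ≈ 0.252
P(Hylapteryx | evidence) = 0.0020832 / 0.070593 ≈ 0.030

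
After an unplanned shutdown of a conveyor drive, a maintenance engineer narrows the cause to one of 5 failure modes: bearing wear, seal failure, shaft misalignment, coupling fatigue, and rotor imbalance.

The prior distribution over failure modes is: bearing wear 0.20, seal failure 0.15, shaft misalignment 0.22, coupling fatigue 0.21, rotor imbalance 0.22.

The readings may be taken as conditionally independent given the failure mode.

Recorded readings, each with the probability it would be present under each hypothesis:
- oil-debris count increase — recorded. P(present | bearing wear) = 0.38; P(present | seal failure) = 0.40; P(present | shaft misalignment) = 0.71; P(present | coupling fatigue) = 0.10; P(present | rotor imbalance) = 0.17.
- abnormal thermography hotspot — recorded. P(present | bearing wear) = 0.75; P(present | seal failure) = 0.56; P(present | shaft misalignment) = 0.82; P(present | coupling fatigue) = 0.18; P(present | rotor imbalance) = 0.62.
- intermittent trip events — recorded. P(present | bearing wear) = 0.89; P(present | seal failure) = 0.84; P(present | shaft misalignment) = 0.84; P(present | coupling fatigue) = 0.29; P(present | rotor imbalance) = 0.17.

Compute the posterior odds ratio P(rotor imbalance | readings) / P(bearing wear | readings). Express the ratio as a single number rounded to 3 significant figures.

The normalizing constant cancels in an odds ratio, so compute prior × likelihood for the two hypotheses only:
  rotor imbalance: 0.22 × 0.17 × 0.62 × 0.17 = 0.003942
  bearing wear: 0.20 × 0.38 × 0.75 × 0.89 = 0.05073
Posterior odds = 0.003942 / 0.05073 ≈ 0.0777.

0.0777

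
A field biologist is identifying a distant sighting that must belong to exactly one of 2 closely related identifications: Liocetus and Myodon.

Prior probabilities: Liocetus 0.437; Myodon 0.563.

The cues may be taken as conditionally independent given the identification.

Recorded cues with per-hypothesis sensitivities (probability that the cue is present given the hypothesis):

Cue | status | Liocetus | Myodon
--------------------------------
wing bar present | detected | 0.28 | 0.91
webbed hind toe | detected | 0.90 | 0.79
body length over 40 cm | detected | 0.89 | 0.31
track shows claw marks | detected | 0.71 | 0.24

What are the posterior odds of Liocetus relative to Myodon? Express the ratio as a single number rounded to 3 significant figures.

The normalizing constant cancels in an odds ratio, so compute prior × likelihood for the two hypotheses only:
  Liocetus: 0.437 × 0.28 × 0.90 × 0.89 × 0.71 = 0.069587
  Myodon: 0.563 × 0.91 × 0.79 × 0.31 × 0.24 = 0.030113
Odds(Liocetus : Myodon) = 0.069587 / 0.030113 ≈ 2.31.

2.31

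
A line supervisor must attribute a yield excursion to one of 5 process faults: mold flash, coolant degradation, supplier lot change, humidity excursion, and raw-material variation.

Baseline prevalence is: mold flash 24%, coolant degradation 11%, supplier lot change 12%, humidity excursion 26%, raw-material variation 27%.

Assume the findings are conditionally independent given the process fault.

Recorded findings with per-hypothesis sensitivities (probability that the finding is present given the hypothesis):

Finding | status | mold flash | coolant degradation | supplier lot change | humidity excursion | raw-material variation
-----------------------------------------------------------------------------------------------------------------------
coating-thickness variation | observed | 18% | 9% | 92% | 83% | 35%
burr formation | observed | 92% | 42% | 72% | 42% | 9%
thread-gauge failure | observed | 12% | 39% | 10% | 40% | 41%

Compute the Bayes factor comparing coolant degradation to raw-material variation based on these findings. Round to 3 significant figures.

1.14

Joint likelihood of the evidence pattern under each hypothesis:
  coolant degradation: 0.09 × 0.42 × 0.39 = 0.014742
  raw-material variation: 0.35 × 0.09 × 0.41 = 0.012915
Bayes factor = 0.014742 / 0.012915 ≈ 1.14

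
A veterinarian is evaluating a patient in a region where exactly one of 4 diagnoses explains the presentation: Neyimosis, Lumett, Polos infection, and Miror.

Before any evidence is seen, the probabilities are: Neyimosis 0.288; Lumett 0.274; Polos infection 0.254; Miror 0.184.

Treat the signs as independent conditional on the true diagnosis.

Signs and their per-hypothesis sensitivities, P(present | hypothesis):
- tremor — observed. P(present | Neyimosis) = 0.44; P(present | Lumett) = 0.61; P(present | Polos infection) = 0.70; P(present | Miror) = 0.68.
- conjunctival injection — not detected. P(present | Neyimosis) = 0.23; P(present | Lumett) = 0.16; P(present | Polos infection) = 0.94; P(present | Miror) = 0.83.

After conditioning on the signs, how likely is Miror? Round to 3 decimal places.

For each hypothesis, the unnormalized posterior weight is prior × product of the sign likelihoods (using 1 − P(present | H) for each absent sign):
  Neyimosis: 0.288 × 0.44 × (1 − 0.23) = 0.097574
  Lumett: 0.274 × 0.61 × (1 − 0.16) = 0.1404
  Polos infection: 0.254 × 0.70 × (1 − 0.94) = 0.010668
  Miror: 0.184 × 0.68 × (1 − 0.83) = 0.02127
Marginal likelihood of the evidence = 0.26991.
P(Miror | evidence) = 0.02127 / 0.26991 ≈ 0.079.

0.079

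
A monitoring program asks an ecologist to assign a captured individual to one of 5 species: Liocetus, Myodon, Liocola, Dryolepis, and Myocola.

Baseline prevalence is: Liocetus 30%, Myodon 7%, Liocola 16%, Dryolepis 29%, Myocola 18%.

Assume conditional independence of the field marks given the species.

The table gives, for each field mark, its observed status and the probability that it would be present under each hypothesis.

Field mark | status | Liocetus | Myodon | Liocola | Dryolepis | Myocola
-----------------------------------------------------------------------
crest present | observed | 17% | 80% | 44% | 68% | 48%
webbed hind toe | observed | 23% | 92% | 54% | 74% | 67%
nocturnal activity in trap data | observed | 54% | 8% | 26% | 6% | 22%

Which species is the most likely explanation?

Myocola

For each hypothesis, the unnormalized posterior weight is prior × product of the field mark likelihoods:
  Liocetus: 0.30 × 0.17 × 0.23 × 0.54 = 0.0063342
  Myodon: 0.07 × 0.80 × 0.92 × 0.08 = 0.0041216
  Liocola: 0.16 × 0.44 × 0.54 × 0.26 = 0.0098842
  Dryolepis: 0.29 × 0.68 × 0.74 × 0.06 = 0.0087557
  Myocola: 0.18 × 0.48 × 0.67 × 0.22 = 0.012735
Marginal likelihood of the evidence = 0.041831.
P(Liocetus | evidence) ≈ 0.0063342 / 0.041831 ≈ 0.151
P(Myodon | evidence) ≈ 0.0041216 / 0.041831 ≈ 0.099
P(Liocola | evidence) ≈ 0.0098842 / 0.041831 ≈ 0.236
P(Dryolepis | evidence) ≈ 0.0087557 / 0.041831 ≈ 0.209
P(Myocola | evidence) ≈ 0.012735 / 0.041831 ≈ 0.304
The largest is 0.304, so Myocola is most probable.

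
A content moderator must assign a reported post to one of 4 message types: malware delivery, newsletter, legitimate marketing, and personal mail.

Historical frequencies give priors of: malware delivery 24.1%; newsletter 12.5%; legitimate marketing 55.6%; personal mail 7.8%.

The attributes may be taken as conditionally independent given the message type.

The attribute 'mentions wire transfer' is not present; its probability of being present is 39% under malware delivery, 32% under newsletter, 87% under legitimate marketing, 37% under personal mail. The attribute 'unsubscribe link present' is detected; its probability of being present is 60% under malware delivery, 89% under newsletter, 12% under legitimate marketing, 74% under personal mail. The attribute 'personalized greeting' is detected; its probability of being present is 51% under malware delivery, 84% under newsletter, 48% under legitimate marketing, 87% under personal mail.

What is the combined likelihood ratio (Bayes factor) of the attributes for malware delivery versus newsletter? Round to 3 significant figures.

0.367

Joint likelihood of the attribute pattern under each hypothesis (using 1 − P(present | H) for each absent attribute):
  malware delivery: (1 − 0.39) × 0.60 × 0.51 = 0.18666
  newsletter: (1 − 0.32) × 0.89 × 0.84 = 0.50837
Bayes factor = 0.18666 / 0.50837 ≈ 0.367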